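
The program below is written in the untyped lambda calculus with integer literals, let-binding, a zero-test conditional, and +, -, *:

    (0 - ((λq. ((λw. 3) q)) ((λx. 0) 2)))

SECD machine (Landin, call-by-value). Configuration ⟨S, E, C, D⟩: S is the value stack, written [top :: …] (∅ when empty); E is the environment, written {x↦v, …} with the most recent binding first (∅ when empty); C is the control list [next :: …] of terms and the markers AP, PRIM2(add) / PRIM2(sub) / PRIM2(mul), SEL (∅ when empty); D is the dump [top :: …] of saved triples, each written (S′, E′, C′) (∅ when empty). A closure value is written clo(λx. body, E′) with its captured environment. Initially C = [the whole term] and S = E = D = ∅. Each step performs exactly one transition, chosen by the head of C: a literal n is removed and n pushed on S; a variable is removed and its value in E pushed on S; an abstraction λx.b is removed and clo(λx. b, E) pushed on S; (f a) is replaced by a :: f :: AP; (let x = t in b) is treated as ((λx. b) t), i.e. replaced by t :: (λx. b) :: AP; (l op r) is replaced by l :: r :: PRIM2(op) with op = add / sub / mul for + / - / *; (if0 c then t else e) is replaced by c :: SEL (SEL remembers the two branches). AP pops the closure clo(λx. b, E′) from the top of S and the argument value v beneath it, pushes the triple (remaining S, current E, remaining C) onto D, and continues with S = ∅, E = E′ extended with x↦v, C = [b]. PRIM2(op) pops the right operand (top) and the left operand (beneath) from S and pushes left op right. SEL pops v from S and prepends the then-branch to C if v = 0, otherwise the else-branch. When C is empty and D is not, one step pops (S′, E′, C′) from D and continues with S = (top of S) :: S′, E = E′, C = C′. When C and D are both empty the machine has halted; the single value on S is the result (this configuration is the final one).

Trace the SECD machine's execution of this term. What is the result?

t=0: ⟨S=∅; E=∅; C=[(0 - ((λq. ((λw. 3) q)) ((λx. 0) 2)))]; D=∅⟩
t=1: ⟨S=∅; E=∅; C=[0 :: ((λq. ((λw. 3) q)) ((λx. 0) 2)) :: PRIM2(sub)]; D=∅⟩
t=2: ⟨S=[0]; E=∅; C=[((λq. ((λw. 3) q)) ((λx. 0) 2)) :: PRIM2(sub)]; D=∅⟩
t=3: ⟨S=[0]; E=∅; C=[((λx. 0) 2) :: (λq. ((λw. 3) q)) :: AP :: PRIM2(sub)]; D=∅⟩
t=4: ⟨S=[0]; E=∅; C=[2 :: (λx. 0) :: AP :: (λq. ((λw. 3) q)) :: AP :: PRIM2(sub)]; D=∅⟩
t=5: ⟨S=[2 :: 0]; E=∅; C=[(λx. 0) :: AP :: (λq. ((λw. 3) q)) :: AP :: PRIM2(sub)]; D=∅⟩
t=6: ⟨S=[clo(λx. 0, ∅) :: 2 :: 0]; E=∅; C=[AP :: (λq. ((λw. 3) q)) :: AP :: PRIM2(sub)]; D=∅⟩
t=7: ⟨S=∅; E={x↦2}; C=[0]; D=[([0], ∅, [(λq. ((λw. 3) q)) :: AP :: PRIM2(sub)])]⟩
t=8: ⟨S=[0]; E={x↦2}; C=∅; D=[([0], ∅, [(λq. ((λw. 3) q)) :: AP :: PRIM2(sub)])]⟩
t=9: ⟨S=[0 :: 0]; E=∅; C=[(λq. ((λw. 3) q)) :: AP :: PRIM2(sub)]; D=∅⟩
t=10: ⟨S=[clo(λq. ((λw. 3) q), ∅) :: 0 :: 0]; E=∅; C=[AP :: PRIM2(sub)]; D=∅⟩
t=11: ⟨S=∅; E={q↦0}; C=[((λw. 3) q)]; D=[([0], ∅, [PRIM2(sub)])]⟩
t=12: ⟨S=∅; E={q↦0}; C=[q :: (λw. 3) :: AP]; D=[([0], ∅, [PRIM2(sub)])]⟩
t=13: ⟨S=[0]; E={q↦0}; C=[(λw. 3) :: AP]; D=[([0], ∅, [PRIM2(sub)])]⟩
t=14: ⟨S=[clo(λw. 3, {q↦0}) :: 0]; E={q↦0}; C=[AP]; D=[([0], ∅, [PRIM2(sub)])]⟩
t=15: ⟨S=∅; E={w↦0, q↦0}; C=[3]; D=[(∅, {q↦0}, ∅) :: ([0], ∅, [PRIM2(sub)])]⟩
t=16: ⟨S=[3]; E={w↦0, q↦0}; C=∅; D=[(∅, {q↦0}, ∅) :: ([0], ∅, [PRIM2(sub)])]⟩
t=17: ⟨S=[3]; E={q↦0}; C=∅; D=[([0], ∅, [PRIM2(sub)])]⟩
t=18: ⟨S=[3 :: 0]; E=∅; C=[PRIM2(sub)]; D=∅⟩
t=19: ⟨S=[-3]; E=∅; C=∅; D=∅⟩
→ final value -3

Answer: -3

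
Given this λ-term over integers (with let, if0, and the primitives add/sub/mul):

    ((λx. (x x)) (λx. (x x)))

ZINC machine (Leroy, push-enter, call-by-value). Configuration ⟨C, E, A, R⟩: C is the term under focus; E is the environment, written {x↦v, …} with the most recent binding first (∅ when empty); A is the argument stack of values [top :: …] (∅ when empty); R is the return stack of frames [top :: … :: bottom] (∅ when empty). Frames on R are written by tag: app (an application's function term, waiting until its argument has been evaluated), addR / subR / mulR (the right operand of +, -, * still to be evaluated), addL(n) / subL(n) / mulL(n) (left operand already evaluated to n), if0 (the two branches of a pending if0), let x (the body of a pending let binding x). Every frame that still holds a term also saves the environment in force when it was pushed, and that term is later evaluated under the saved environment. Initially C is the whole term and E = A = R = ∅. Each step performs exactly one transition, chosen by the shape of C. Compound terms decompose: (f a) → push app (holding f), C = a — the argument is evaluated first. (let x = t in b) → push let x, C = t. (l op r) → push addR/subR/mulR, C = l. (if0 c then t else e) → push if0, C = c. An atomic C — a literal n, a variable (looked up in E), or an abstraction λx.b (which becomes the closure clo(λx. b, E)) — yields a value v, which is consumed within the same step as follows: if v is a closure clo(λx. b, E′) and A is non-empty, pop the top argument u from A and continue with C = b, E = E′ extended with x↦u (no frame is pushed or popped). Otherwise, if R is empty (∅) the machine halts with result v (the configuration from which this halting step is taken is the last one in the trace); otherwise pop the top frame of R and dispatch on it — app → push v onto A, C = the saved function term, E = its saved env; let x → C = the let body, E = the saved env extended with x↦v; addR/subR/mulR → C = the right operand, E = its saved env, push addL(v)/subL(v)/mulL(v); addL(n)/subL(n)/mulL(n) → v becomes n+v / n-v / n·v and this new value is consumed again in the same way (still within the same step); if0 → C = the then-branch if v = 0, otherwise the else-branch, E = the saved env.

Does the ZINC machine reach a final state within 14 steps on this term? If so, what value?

Answer: DIVERGES (no final state within 14 steps)

Execution trace:
0. ⟨C=((λx. (x x)) (λx. (x x))); E=∅; A=∅; R=∅⟩
1. ⟨C=(λx. (x x)); E=∅; A=∅; R=[app]⟩
2. ⟨C=(λx. (x x)); E=∅; A=[clo(λx. (x x), ∅)]; R=∅⟩
3. ⟨C=(x x); E={x↦clo(λx. (x x), ∅)}; A=∅; R=∅⟩
4. ⟨C=x; E={x↦clo(λx. (x x), ∅)}; A=∅; R=[app]⟩
5. ⟨C=x; E={x↦clo(λx. (x x), ∅)}; A=[clo(λx. (x x), ∅)]; R=∅⟩
… configuration repeats with period 3 (steps 3–5 recur indefinitely) …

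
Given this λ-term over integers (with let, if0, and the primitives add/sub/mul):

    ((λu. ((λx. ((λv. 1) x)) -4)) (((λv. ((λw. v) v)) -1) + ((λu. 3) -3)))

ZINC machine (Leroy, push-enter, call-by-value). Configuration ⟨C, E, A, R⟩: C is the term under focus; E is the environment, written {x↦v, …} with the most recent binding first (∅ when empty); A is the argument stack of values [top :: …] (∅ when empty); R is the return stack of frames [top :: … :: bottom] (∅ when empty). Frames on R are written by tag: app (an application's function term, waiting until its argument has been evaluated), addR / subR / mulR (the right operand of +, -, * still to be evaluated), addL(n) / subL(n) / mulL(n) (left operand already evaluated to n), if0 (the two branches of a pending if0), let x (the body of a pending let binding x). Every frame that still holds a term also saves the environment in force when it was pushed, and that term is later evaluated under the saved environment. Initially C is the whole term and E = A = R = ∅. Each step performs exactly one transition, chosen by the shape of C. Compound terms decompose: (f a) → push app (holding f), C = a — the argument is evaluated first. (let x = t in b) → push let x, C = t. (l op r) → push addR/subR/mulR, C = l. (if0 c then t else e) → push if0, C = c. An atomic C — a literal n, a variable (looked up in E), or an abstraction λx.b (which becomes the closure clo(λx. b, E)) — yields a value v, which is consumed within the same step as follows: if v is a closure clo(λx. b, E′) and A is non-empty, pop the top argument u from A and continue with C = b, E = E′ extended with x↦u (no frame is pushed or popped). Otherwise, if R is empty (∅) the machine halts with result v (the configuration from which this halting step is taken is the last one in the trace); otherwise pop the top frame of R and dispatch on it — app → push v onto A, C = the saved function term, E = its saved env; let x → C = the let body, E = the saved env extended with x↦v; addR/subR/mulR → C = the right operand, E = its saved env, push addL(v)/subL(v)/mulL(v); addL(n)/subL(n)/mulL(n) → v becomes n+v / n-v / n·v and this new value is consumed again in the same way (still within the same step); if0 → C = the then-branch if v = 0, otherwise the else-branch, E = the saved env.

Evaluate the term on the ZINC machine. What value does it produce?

t=0: [C=((λu. ((λx. ((λv. 1) x)) -4)) (((λv. ((λw. v) v)) -1) + ((λu. 3) -3))) | E=∅ | A=∅ | R=∅]
t=1: [C=(((λv. ((λw. v) v)) -1) + ((λu. 3) -3)) | E=∅ | A=∅ | R=[app]]
t=2: [C=((λv. ((λw. v) v)) -1) | E=∅ | A=∅ | R=[addR :: app]]
t=3: [C=-1 | E=∅ | A=∅ | R=[app :: addR :: app]]
t=4: [C=(λv. ((λw. v) v)) | E=∅ | A=[-1] | R=[addR :: app]]
t=5: [C=((λw. v) v) | E={v↦-1} | A=∅ | R=[addR :: app]]
t=6: [C=v | E={v↦-1} | A=∅ | R=[app :: addR :: app]]
t=7: [C=(λw. v) | E={v↦-1} | A=[-1] | R=[addR :: app]]
t=8: [C=v | E={w↦-1, v↦-1} | A=∅ | R=[addR :: app]]
t=9: [C=((λu. 3) -3) | E=∅ | A=∅ | R=[addL(-1) :: app]]
t=10: [C=-3 | E=∅ | A=∅ | R=[app :: addL(-1) :: app]]
t=11: [C=(λu. 3) | E=∅ | A=[-3] | R=[addL(-1) :: app]]
t=12: [C=3 | E={u↦-3} | A=∅ | R=[addL(-1) :: app]]
t=13: [C=(λu. ((λx. ((λv. 1) x)) -4)) | E=∅ | A=[2] | R=∅]
t=14: [C=((λx. ((λv. 1) x)) -4) | E={u↦2} | A=∅ | R=∅]
t=15: [C=-4 | E={u↦2} | A=∅ | R=[app]]
t=16: [C=(λx. ((λv. 1) x)) | E={u↦2} | A=[-4] | R=∅]
t=17: [C=((λv. 1) x) | E={x↦-4, u↦2} | A=∅ | R=∅]
t=18: [C=x | E={x↦-4, u↦2} | A=∅ | R=[app]]
t=19: [C=(λv. 1) | E={x↦-4, u↦2} | A=[-4] | R=∅]
t=20: [C=1 | E={v↦-4, x↦-4, u↦2} | A=∅ | R=∅]
→ final value 1

Answer: 1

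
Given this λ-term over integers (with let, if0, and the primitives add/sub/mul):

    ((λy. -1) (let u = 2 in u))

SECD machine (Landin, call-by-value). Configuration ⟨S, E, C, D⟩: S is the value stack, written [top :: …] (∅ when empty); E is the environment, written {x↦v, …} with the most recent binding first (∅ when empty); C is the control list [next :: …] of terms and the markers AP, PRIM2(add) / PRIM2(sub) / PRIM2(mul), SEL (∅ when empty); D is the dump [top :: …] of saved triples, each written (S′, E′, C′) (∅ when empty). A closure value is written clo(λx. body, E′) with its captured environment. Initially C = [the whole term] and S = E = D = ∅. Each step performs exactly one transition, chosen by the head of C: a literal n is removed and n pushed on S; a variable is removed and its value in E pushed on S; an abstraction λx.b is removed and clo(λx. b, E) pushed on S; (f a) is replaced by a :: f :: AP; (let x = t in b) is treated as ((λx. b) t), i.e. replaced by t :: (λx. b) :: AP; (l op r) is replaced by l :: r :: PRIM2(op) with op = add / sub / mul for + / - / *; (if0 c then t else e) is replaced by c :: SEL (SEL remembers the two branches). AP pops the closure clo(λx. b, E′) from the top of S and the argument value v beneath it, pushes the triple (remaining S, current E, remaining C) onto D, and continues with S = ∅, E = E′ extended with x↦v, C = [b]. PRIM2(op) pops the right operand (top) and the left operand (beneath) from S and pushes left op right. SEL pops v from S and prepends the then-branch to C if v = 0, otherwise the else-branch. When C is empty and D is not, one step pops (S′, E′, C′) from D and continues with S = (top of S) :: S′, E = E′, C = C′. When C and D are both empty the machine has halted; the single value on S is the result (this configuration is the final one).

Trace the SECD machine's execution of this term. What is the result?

t=0: ⟨S=∅; E=∅; C=[((λy. -1) (let u = 2 in u))]; D=∅⟩
t=1: ⟨S=∅; E=∅; C=[(let u = 2 in u) :: (λy. -1) :: AP]; D=∅⟩
t=2: ⟨S=∅; E=∅; C=[2 :: (λu. u) :: AP :: (λy. -1) :: AP]; D=∅⟩
t=3: ⟨S=[2]; E=∅; C=[(λu. u) :: AP :: (λy. -1) :: AP]; D=∅⟩
t=4: ⟨S=[clo(λu. u, ∅) :: 2]; E=∅; C=[AP :: (λy. -1) :: AP]; D=∅⟩
t=5: ⟨S=∅; E={u↦2}; C=[u]; D=[(∅, ∅, [(λy. -1) :: AP])]⟩
t=6: ⟨S=[2]; E={u↦2}; C=∅; D=[(∅, ∅, [(λy. -1) :: AP])]⟩
t=7: ⟨S=[2]; E=∅; C=[(λy. -1) :: AP]; D=∅⟩
t=8: ⟨S=[clo(λy. -1, ∅) :: 2]; E=∅; C=[AP]; D=∅⟩
t=9: ⟨S=∅; E={y↦2}; C=[-1]; D=[(∅, ∅, ∅)]⟩
t=10: ⟨S=[-1]; E={y↦2}; C=∅; D=[(∅, ∅, ∅)]⟩
t=11: ⟨S=[-1]; E=∅; C=∅; D=∅⟩
→ final value -1

Answer: -1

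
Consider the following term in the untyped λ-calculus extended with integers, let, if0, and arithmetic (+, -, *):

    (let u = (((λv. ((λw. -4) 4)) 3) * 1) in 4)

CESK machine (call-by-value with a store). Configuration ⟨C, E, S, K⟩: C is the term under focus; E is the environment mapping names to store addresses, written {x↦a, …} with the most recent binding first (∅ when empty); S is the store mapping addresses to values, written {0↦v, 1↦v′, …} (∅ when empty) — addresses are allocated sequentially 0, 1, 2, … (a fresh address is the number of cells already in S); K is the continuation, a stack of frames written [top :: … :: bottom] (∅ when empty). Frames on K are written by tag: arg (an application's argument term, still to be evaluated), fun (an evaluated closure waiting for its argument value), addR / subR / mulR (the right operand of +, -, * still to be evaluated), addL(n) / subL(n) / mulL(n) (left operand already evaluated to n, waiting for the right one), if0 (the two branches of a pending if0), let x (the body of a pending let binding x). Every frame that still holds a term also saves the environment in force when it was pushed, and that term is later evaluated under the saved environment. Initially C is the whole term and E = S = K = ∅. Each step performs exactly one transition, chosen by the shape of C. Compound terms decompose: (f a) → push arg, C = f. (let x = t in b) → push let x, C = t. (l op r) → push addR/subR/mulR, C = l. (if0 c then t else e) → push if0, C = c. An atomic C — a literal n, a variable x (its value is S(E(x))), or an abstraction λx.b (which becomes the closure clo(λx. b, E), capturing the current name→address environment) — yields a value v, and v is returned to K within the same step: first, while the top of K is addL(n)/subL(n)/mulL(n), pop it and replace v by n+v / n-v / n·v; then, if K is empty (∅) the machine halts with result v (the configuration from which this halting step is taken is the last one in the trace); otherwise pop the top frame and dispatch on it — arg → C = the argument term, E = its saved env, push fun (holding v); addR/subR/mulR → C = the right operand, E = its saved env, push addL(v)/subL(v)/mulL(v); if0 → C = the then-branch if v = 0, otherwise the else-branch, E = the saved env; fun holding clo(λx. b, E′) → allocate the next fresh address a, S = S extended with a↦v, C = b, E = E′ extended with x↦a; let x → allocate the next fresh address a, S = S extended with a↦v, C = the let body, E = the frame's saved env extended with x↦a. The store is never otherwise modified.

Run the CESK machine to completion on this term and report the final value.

Answer: 4

Derivation:
t=0: [C=(let u = (((λv. ((λw. -4) 4)) 3) * 1) in 4) | E=∅ | S=∅ | K=∅]
t=1: [C=(((λv. ((λw. -4) 4)) 3) * 1) | E=∅ | S=∅ | K=[let u]]
t=2: [C=((λv. ((λw. -4) 4)) 3) | E=∅ | S=∅ | K=[mulR :: let u]]
t=3: [C=(λv. ((λw. -4) 4)) | E=∅ | S=∅ | K=[arg :: mulR :: let u]]
t=4: [C=3 | E=∅ | S=∅ | K=[fun :: mulR :: let u]]
t=5: [C=((λw. -4) 4) | E={v↦0} | S={0↦3} | K=[mulR :: let u]]
t=6: [C=(λw. -4) | E={v↦0} | S={0↦3} | K=[arg :: mulR :: let u]]
t=7: [C=4 | E={v↦0} | S={0↦3} | K=[fun :: mulR :: let u]]
t=8: [C=-4 | E={w↦1, v↦0} | S={0↦3, 1↦4} | K=[mulR :: let u]]
t=9: [C=1 | E=∅ | S={0↦3, 1↦4} | K=[mulL(-4) :: let u]]
t=10: [C=4 | E={u↦2} | S={0↦3, 1↦4, 2↦-4} | K=∅]
→ final value 4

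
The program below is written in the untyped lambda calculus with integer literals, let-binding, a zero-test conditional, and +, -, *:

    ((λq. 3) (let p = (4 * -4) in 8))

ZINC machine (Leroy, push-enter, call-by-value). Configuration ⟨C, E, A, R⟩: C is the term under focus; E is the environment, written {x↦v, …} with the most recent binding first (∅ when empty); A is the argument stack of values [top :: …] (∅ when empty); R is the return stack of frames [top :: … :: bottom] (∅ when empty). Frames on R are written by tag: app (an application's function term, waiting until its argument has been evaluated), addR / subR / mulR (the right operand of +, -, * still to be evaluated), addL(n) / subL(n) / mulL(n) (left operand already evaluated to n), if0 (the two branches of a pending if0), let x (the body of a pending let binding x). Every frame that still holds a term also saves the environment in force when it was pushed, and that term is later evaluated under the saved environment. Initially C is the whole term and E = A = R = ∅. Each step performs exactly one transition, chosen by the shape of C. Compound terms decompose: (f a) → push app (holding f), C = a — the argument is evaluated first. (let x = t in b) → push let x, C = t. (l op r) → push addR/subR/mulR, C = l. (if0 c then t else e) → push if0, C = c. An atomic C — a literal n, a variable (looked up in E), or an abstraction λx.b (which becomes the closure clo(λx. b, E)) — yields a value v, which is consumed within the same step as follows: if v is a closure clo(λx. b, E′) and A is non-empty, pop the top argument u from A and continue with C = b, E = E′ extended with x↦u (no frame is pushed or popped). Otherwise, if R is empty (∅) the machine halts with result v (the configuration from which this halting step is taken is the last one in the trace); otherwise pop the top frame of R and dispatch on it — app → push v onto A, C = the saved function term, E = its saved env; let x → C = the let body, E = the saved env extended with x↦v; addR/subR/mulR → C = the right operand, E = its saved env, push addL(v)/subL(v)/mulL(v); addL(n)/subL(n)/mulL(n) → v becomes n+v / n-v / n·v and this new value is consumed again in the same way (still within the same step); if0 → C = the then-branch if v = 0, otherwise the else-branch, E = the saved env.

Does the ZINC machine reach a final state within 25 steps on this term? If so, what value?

0. [C=((λq. 3) (let p = (4 * -4) in 8)) | E=∅ | A=∅ | R=∅]
1. [C=(let p = (4 * -4) in 8) | E=∅ | A=∅ | R=[app]]
2. [C=(4 * -4) | E=∅ | A=∅ | R=[let p :: app]]
3. [C=4 | E=∅ | A=∅ | R=[mulR :: let p :: app]]
4. [C=-4 | E=∅ | A=∅ | R=[mulL(4) :: let p :: app]]
5. [C=8 | E={p↦-16} | A=∅ | R=[app]]
6. [C=(λq. 3) | E=∅ | A=[8] | R=∅]
7. [C=3 | E={q↦8} | A=∅ | R=∅]
→ final value 3

Answer: 3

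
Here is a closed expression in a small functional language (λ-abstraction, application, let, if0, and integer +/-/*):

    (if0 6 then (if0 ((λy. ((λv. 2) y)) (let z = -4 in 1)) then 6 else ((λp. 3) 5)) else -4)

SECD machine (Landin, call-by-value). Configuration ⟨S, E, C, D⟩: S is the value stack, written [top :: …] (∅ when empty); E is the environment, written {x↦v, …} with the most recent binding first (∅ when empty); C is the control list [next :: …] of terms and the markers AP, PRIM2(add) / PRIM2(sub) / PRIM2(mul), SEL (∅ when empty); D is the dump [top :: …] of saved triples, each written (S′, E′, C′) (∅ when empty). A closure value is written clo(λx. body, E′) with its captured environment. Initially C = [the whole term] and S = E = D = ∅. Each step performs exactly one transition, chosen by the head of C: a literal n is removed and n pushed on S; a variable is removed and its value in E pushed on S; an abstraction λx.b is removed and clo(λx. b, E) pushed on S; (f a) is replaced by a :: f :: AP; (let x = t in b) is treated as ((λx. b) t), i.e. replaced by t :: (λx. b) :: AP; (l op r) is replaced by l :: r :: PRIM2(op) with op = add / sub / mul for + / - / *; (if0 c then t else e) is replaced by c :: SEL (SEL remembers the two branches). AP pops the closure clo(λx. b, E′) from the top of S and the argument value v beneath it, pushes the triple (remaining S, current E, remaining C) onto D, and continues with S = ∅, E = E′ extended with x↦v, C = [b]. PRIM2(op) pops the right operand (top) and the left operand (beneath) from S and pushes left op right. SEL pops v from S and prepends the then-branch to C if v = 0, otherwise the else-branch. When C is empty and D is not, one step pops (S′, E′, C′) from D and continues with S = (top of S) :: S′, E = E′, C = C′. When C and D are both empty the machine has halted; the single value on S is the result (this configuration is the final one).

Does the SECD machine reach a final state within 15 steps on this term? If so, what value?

Answer: -4

Machine steps:
0. ⟨S=∅; E=∅; C=[(if0 6 then (if0 ((λy. ((λv. 2) y)) (let z = -4 in 1)) then 6 else ((λp. 3) 5)) else -4)]; D=∅⟩
1. ⟨S=∅; E=∅; C=[6 :: SEL]; D=∅⟩
2. ⟨S=[6]; E=∅; C=[SEL]; D=∅⟩
3. ⟨S=∅; E=∅; C=[-4]; D=∅⟩
4. ⟨S=[-4]; E=∅; C=∅; D=∅⟩
→ final value -4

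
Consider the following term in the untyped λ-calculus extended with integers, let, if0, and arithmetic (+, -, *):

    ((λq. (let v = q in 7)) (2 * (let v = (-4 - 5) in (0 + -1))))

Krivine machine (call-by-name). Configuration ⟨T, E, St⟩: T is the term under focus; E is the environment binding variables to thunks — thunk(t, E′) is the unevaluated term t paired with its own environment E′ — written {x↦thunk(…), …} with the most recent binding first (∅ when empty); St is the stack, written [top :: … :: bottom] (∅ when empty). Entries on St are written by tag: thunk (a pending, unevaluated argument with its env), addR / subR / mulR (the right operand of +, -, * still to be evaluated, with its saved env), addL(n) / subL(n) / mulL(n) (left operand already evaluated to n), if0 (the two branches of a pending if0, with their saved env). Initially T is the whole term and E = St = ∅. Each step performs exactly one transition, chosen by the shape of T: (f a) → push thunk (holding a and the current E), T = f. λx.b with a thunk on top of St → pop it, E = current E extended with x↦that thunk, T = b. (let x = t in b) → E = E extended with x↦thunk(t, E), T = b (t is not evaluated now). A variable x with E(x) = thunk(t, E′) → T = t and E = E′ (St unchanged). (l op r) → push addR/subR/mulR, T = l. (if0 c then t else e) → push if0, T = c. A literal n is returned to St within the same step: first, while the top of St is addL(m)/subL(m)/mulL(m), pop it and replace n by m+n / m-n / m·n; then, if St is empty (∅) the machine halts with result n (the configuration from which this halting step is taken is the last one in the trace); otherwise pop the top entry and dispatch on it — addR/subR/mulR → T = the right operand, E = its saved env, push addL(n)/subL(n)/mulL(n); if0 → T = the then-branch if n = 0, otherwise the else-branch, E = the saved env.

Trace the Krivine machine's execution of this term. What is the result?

[0] ⟨T=((λq. (let v = q in 7)) (2 * (let v = (-4 - 5) in (0 + -1)))); E=∅; St=∅⟩
[1] ⟨T=(λq. (let v = q in 7)); E=∅; St=[thunk]⟩
[2] ⟨T=(let v = q in 7); E={q↦thunk((2 * (let v = (-4 - 5) in (0 + -1))), ∅)}; St=∅⟩
[3] ⟨T=7; E={v↦thunk(q, {q↦thunk((2 * (let v = (-4 - 5) in (0 + -1))), ∅)}), q↦thunk((2 * (let v = (-4 - 5) in (0 + -1))), ∅)}; St=∅⟩
→ final value 7

Answer: 7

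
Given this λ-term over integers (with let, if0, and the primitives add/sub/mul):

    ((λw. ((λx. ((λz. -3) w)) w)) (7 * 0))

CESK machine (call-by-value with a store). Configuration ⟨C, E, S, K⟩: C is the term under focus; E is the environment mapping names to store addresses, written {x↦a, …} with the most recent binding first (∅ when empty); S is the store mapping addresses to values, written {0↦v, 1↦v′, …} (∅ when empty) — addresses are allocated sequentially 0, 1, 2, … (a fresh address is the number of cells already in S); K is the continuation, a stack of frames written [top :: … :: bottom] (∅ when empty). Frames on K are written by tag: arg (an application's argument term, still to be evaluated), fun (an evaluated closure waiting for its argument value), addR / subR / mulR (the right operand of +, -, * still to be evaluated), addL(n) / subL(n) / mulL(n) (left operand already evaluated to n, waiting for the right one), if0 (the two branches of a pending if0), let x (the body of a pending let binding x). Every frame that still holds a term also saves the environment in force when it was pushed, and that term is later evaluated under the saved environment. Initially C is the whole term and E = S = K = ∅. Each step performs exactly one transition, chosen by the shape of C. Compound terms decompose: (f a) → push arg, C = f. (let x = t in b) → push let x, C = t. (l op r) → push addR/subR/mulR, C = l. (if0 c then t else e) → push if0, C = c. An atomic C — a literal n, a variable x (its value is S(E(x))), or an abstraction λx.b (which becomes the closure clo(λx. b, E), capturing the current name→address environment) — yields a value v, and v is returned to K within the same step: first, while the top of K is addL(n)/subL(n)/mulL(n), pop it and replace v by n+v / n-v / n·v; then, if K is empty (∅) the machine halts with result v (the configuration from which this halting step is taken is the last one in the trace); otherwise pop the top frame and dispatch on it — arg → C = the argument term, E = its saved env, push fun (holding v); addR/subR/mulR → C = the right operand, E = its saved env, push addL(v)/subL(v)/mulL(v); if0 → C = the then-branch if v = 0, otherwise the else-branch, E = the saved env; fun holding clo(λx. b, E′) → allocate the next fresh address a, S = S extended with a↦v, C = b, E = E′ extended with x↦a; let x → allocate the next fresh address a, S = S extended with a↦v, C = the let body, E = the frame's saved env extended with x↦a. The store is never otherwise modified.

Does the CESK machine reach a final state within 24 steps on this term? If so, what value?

Answer: -3

Machine steps:
[0] ⟨C=((λw. ((λx. ((λz. -3) w)) w)) (7 * 0)); E=∅; S=∅; K=∅⟩
[1] ⟨C=(λw. ((λx. ((λz. -3) w)) w)); E=∅; S=∅; K=[arg]⟩
[2] ⟨C=(7 * 0); E=∅; S=∅; K=[fun]⟩
[3] ⟨C=7; E=∅; S=∅; K=[mulR :: fun]⟩
[4] ⟨C=0; E=∅; S=∅; K=[mulL(7) :: fun]⟩
[5] ⟨C=((λx. ((λz. -3) w)) w); E={w↦0}; S={0↦0}; K=∅⟩
[6] ⟨C=(λx. ((λz. -3) w)); E={w↦0}; S={0↦0}; K=[arg]⟩
[7] ⟨C=w; E={w↦0}; S={0↦0}; K=[fun]⟩
[8] ⟨C=((λz. -3) w); E={x↦1, w↦0}; S={0↦0, 1↦0}; K=∅⟩
[9] ⟨C=(λz. -3); E={x↦1, w↦0}; S={0↦0, 1↦0}; K=[arg]⟩
[10] ⟨C=w; E={x↦1, w↦0}; S={0↦0, 1↦0}; K=[fun]⟩
[11] ⟨C=-3; E={z↦2, x↦1, w↦0}; S={0↦0, 1↦0, 2↦0}; K=∅⟩
→ final value -3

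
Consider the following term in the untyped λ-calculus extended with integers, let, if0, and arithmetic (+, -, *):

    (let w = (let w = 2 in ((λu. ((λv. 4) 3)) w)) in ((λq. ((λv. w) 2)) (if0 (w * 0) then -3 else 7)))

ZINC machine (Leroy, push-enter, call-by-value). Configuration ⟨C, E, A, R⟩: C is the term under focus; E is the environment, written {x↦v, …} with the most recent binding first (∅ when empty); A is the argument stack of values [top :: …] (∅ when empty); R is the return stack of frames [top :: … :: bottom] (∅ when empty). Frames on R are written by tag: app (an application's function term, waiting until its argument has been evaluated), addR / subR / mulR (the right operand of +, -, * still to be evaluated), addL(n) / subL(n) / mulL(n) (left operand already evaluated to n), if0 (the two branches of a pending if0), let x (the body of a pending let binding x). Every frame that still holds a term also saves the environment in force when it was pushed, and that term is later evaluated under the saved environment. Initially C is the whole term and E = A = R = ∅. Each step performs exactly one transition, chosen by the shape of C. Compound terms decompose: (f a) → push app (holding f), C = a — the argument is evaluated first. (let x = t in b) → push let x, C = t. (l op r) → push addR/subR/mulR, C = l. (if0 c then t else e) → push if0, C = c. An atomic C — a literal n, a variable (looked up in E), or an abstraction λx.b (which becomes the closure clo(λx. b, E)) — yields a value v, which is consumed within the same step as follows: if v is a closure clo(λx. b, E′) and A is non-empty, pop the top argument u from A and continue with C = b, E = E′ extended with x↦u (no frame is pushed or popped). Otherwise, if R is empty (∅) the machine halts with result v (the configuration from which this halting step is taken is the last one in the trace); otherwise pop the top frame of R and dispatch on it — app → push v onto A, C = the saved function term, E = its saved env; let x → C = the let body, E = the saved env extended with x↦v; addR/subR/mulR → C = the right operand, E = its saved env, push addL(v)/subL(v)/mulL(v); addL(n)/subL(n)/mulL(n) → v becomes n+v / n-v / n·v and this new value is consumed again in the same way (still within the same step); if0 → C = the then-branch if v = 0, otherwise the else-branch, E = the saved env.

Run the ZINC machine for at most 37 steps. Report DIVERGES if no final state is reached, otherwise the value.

Answer: 4

Derivation:
0. <C=(let w = (let w = 2 in ((λu. ((λv. 4) 3)) w)) in ((λq. ((λv. w) 2)) (if0 (w * 0) then -3 else 7))), E=∅, A=∅, R=∅>
1. <C=(let w = 2 in ((λu. ((λv. 4) 3)) w)), E=∅, A=∅, R=[let w]>
2. <C=2, E=∅, A=∅, R=[let w :: let w]>
3. <C=((λu. ((λv. 4) 3)) w), E={w↦2}, A=∅, R=[let w]>
4. <C=w, E={w↦2}, A=∅, R=[app :: let w]>
5. <C=(λu. ((λv. 4) 3)), E={w↦2}, A=[2], R=[let w]>
6. <C=((λv. 4) 3), E={u↦2, w↦2}, A=∅, R=[let w]>
7. <C=3, E={u↦2, w↦2}, A=∅, R=[app :: let w]>
8. <C=(λv. 4), E={u↦2, w↦2}, A=[3], R=[let w]>
9. <C=4, E={v↦3, u↦2, w↦2}, A=∅, R=[let w]>
10. <C=((λq. ((λv. w) 2)) (if0 (w * 0) then -3 else 7)), E={w↦4}, A=∅, R=∅>
11. <C=(if0 (w * 0) then -3 else 7), E={w↦4}, A=∅, R=[app]>
12. <C=(w * 0), E={w↦4}, A=∅, R=[if0 :: app]>
13. <C=w, E={w↦4}, A=∅, R=[mulR :: if0 :: app]>
14. <C=0, E={w↦4}, A=∅, R=[mulL(4) :: if0 :: app]>
15. <C=-3, E={w↦4}, A=∅, R=[app]>
16. <C=(λq. ((λv. w) 2)), E={w↦4}, A=[-3], R=∅>
17. <C=((λv. w) 2), E={q↦-3, w↦4}, A=∅, R=∅>
18. <C=2, E={q↦-3, w↦4}, A=∅, R=[app]>
19. <C=(λv. w), E={q↦-3, w↦4}, A=[2], R=∅>
20. <C=w, E={v↦2, q↦-3, w↦4}, A=∅, R=∅>
→ final value 4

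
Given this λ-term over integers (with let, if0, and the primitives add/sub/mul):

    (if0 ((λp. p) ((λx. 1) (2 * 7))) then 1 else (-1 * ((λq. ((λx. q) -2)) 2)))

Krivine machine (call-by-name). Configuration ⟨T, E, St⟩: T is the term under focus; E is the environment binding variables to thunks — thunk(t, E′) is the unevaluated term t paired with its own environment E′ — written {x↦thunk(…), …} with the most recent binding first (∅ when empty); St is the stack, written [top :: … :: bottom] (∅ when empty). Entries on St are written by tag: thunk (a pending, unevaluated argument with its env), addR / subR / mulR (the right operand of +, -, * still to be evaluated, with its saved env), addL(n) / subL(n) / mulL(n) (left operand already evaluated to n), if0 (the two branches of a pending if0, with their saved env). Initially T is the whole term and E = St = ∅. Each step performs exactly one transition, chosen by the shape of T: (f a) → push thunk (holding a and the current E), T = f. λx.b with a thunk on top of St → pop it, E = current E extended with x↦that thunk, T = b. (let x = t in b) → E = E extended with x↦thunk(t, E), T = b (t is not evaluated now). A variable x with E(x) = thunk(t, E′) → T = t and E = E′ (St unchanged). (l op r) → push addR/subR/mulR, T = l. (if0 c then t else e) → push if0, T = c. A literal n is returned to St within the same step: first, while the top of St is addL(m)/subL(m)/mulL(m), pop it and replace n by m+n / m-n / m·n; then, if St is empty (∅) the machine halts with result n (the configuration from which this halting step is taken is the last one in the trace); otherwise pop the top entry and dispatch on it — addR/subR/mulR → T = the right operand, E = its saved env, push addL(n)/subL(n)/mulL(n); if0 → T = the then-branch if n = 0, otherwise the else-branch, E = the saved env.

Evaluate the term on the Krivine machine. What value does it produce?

Answer: -2

Machine steps:
0. <T=(if0 ((λp. p) ((λx. 1) (2 * 7))) then 1 else (-1 * ((λq. ((λx. q) -2)) 2))), E=∅, St=∅>
1. <T=((λp. p) ((λx. 1) (2 * 7))), E=∅, St=[if0]>
2. <T=(λp. p), E=∅, St=[thunk :: if0]>
3. <T=p, E={p↦thunk(((λx. 1) (2 * 7)), ∅)}, St=[if0]>
4. <T=((λx. 1) (2 * 7)), E=∅, St=[if0]>
5. <T=(λx. 1), E=∅, St=[thunk :: if0]>
6. <T=1, E={x↦thunk((2 * 7), ∅)}, St=[if0]>
7. <T=(-1 * ((λq. ((λx. q) -2)) 2)), E=∅, St=∅>
8. <T=-1, E=∅, St=[mulR]>
9. <T=((λq. ((λx. q) -2)) 2), E=∅, St=[mulL(-1)]>
10. <T=(λq. ((λx. q) -2)), E=∅, St=[thunk :: mulL(-1)]>
11. <T=((λx. q) -2), E={q↦thunk(2, ∅)}, St=[mulL(-1)]>
12. <T=(λx. q), E={q↦thunk(2, ∅)}, St=[thunk :: mulL(-1)]>
13. <T=q, E={x↦thunk(-2, {q↦thunk(2, ∅)}), q↦thunk(2, ∅)}, St=[mulL(-1)]>
14. <T=2, E=∅, St=[mulL(-1)]>
→ final value -2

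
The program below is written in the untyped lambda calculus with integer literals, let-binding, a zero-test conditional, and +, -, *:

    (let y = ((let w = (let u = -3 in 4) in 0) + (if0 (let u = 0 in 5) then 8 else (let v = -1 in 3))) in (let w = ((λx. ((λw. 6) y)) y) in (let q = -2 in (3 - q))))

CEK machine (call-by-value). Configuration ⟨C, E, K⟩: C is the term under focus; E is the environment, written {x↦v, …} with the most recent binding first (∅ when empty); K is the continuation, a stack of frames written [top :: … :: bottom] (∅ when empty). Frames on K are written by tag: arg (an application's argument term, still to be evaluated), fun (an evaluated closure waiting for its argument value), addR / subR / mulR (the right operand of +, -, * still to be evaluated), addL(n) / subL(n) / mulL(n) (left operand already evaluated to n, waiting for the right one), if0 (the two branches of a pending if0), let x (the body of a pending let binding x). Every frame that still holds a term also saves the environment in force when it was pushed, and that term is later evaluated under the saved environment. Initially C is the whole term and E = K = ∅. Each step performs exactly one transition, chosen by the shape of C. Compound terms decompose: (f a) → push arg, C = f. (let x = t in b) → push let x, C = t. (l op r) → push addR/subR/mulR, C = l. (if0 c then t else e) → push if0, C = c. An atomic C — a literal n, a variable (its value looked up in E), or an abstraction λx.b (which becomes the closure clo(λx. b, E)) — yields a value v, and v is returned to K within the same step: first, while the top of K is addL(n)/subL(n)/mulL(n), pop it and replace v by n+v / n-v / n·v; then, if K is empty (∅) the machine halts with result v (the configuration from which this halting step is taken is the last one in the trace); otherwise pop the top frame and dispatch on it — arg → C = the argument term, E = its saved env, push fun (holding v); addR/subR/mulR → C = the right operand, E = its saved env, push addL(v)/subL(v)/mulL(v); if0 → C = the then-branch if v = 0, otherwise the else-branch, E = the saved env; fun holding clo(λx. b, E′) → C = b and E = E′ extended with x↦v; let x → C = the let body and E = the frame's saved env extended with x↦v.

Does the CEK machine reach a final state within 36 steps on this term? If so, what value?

Answer: 5

Machine steps:
t=0: ⟨C=(let y = ((let w = (let u = -3 in 4) in 0) + (if0 (let u = 0 in 5) then 8 else (let v = -1 in 3))) in (let w = ((λx. ((λw. 6) y)) y) in (let q = -2 in (3 - q)))); E=∅; K=∅⟩
t=1: ⟨C=((let w = (let u = -3 in 4) in 0) + (if0 (let u = 0 in 5) then 8 else (let v = -1 in 3))); E=∅; K=[let y]⟩
t=2: ⟨C=(let w = (let u = -3 in 4) in 0); E=∅; K=[addR :: let y]⟩
t=3: ⟨C=(let u = -3 in 4); E=∅; K=[let w :: addR :: let y]⟩
t=4: ⟨C=-3; E=∅; K=[let u :: let w :: addR :: let y]⟩
t=5: ⟨C=4; E={u↦-3}; K=[let w :: addR :: let y]⟩
t=6: ⟨C=0; E={w↦4}; K=[addR :: let y]⟩
t=7: ⟨C=(if0 (let u = 0 in 5) then 8 else (let v = -1 in 3)); E=∅; K=[addL(0) :: let y]⟩
t=8: ⟨C=(let u = 0 in 5); E=∅; K=[if0 :: addL(0) :: let y]⟩
t=9: ⟨C=0; E=∅; K=[let u :: if0 :: addL(0) :: let y]⟩
t=10: ⟨C=5; E={u↦0}; K=[if0 :: addL(0) :: let y]⟩
t=11: ⟨C=(let v = -1 in 3); E=∅; K=[addL(0) :: let y]⟩
t=12: ⟨C=-1; E=∅; K=[let v :: addL(0) :: let y]⟩
t=13: ⟨C=3; E={v↦-1}; K=[addL(0) :: let y]⟩
t=14: ⟨C=(let w = ((λx. ((λw. 6) y)) y) in (let q = -2 in (3 - q))); E={y↦3}; K=∅⟩
t=15: ⟨C=((λx. ((λw. 6) y)) y); E={y↦3}; K=[let w]⟩
t=16: ⟨C=(λx. ((λw. 6) y)); E={y↦3}; K=[arg :: let w]⟩
t=17: ⟨C=y; E={y↦3}; K=[fun :: let w]⟩
t=18: ⟨C=((λw. 6) y); E={x↦3, y↦3}; K=[let w]⟩
t=19: ⟨C=(λw. 6); E={x↦3, y↦3}; K=[arg :: let w]⟩
t=20: ⟨C=y; E={x↦3, y↦3}; K=[fun :: let w]⟩
t=21: ⟨C=6; E={w↦3, x↦3, y↦3}; K=[let w]⟩
t=22: ⟨C=(let q = -2 in (3 - q)); E={w↦6, y↦3}; K=∅⟩
t=23: ⟨C=-2; E={w↦6, y↦3}; K=[let q]⟩
t=24: ⟨C=(3 - q); E={q↦-2, w↦6, y↦3}; K=∅⟩
t=25: ⟨C=3; E={q↦-2, w↦6, y↦3}; K=[subR]⟩
t=26: ⟨C=q; E={q↦-2, w↦6, y↦3}; K=[subL(3)]⟩
→ final value 5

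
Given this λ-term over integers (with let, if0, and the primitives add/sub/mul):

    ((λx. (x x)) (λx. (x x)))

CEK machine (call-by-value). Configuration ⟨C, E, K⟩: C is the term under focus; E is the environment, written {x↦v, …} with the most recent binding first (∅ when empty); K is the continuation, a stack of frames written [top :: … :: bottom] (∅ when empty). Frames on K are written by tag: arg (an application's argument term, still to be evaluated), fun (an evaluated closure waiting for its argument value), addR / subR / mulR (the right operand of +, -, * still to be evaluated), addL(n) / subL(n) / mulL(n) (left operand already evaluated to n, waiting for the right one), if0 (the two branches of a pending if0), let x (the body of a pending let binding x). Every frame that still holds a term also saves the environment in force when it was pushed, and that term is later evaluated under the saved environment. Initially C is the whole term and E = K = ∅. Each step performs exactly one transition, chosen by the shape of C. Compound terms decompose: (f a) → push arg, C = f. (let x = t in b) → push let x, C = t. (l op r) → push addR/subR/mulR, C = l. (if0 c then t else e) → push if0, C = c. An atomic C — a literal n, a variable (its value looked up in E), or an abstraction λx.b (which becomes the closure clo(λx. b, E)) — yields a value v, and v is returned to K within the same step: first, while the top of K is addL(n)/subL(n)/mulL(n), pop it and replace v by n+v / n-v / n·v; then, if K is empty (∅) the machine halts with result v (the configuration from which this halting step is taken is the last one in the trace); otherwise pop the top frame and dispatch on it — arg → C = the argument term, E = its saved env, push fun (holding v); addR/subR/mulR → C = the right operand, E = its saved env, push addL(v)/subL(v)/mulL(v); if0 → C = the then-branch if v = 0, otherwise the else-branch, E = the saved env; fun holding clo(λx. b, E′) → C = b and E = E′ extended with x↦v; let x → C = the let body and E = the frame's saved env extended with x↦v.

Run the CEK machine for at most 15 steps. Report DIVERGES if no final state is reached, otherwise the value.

0. <C=((λx. (x x)) (λx. (x x))), E=∅, K=∅>
1. <C=(λx. (x x)), E=∅, K=[arg]>
2. <C=(λx. (x x)), E=∅, K=[fun]>
3. <C=(x x), E={x↦clo(λx. (x x), ∅)}, K=∅>
4. <C=x, E={x↦clo(λx. (x x), ∅)}, K=[arg]>
5. <C=x, E={x↦clo(λx. (x x), ∅)}, K=[fun]>
… configuration repeats with period 3 (steps 3–5 recur indefinitely) …

Answer: DIVERGES (no final state within 15 steps)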